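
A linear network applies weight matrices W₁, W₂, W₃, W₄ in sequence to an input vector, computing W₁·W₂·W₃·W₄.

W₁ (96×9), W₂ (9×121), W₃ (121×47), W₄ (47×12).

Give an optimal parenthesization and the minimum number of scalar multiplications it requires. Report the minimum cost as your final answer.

Adjacent pairs: W₁W₂ = 96·9·121 = 104544; W₂W₃ = 9·121·47 = 51183; W₃W₄ = 121·47·12 = 68244.
Length 3: W₁..W₃: k=1: 0+51183+96·9·47=91791; k=2: 104544+0+96·121·47=650496 → min 91791 | W₂..W₄: k=2: 0+68244+9·121·12=81312; k=3: 51183+0+9·47·12=56259 → min 56259.
Length 4: W₁..W₄: k=1: 0+56259+96·9·12=66627; k=2: 104544+68244+96·121·12=312180; k=3: 91791+0+96·47·12=145935 → min 66627.
Optimal parenthesization: (W₁·((W₂·W₃)·W₄)) with cost 66627.

66627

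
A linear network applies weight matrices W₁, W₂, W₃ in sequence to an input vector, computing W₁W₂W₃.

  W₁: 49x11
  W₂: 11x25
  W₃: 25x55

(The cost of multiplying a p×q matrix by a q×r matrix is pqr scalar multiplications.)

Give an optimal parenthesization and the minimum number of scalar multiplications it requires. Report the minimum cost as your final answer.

44770

(W₁(W₂W₃)): cost 44770.
((W₁W₂)W₃): cost 80850.
Optimal: (W₁(W₂W₃)) with cost 44770.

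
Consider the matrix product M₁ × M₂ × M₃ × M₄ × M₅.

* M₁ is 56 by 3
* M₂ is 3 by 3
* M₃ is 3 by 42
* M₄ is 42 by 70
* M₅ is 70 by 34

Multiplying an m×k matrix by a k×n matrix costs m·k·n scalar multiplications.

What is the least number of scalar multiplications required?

Adjacent pairs: M₁M₂ = 56·3·3 = 504; M₂M₃ = 3·3·42 = 378; M₃M₄ = 3·42·70 = 8820; M₄M₅ = 42·70·34 = 99960.
Length 3: M₁..M₃: k=1: 0+378+56·3·42=7434; k=2: 504+0+56·3·42=7560 → min 7434 | M₂..M₄: k=2: 0+8820+3·3·70=9450; k=3: 378+0+3·42·70=9198 → min 9198 | M₃..M₅: k=3: 0+99960+3·42·34=104244; k=4: 8820+0+3·70·34=15960 → min 15960.
Length 4: M₁..M₄: k=1: 0+9198+56·3·70=20958; k=2: 504+8820+56·3·70=21084; k=3: 7434+0+56·42·70=172074 → min 20958 | M₂..M₅: k=2: 0+15960+3·3·34=16266; k=3: 378+99960+3·42·34=104622; k=4: 9198+0+3·70·34=16338 → min 16266.
Length 5: M₁..M₅: k=1: 0+16266+56·3·34=21978; k=2: 504+15960+56·3·34=22176; k=3: 7434+99960+56·42·34=187362; k=4: 20958+0+56·70·34=154238 → min 21978.
Optimal order: (M₁ × (M₂ × ((M₃ × M₄) × M₅))) with cost 21978.

21978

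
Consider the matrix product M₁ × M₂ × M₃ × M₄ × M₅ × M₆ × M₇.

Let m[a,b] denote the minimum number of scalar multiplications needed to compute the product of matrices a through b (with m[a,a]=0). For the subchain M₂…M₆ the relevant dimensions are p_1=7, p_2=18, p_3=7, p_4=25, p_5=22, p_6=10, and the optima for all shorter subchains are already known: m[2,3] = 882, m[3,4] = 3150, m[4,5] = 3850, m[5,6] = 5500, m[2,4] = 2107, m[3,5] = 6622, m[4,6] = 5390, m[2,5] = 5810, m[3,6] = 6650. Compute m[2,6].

m[2,6] = min over k∈[2,5] of m[2,k]+m[k+1,6]+p_{1}·p_k·p_{6}.
k=2: 0 + 6650 + 7·18·10 = 7910; k=3: 882 + 5390 + 7·7·10 = 6762; k=4: 2107 + 5500 + 7·25·10 = 9357; k=5: 5810 + 0 + 7·22·10 = 7350.
Minimum: 6762 at k=3.

6762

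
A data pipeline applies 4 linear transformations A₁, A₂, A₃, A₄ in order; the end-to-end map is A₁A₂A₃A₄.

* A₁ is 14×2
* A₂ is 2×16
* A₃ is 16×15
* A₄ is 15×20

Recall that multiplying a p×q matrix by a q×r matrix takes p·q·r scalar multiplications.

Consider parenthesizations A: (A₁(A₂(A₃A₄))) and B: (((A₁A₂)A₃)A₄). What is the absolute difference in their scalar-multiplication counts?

2008

Order A = (A₁(A₂(A₃A₄))): (A₃A₄): 16×15 by 15×20 → 16×20, cost 16·15·20 = 4800; (A₂(A₃A₄)): 2×16 by 16×20 → 2×20, cost 2·16·20 = 640; cumulative 5440; (A₁(A₂(A₃A₄))): 14×2 by 2×20 → 14×20, cost 14·2·20 = 560; cumulative 6000. Total 6000.
Order B = (((A₁A₂)A₃)A₄): (A₁A₂): 14×2 by 2×16 → 14×16, cost 14·2·16 = 448; ((A₁A₂)A₃): 14×16 by 16×15 → 14×15, cost 14·16·15 = 3360; cumulative 3808; (((A₁A₂)A₃)A₄): 14×15 by 15×20 → 14×20, cost 14·15·20 = 4200; cumulative 8008. Total 8008.
Difference: |6000 − 8008| = 2008.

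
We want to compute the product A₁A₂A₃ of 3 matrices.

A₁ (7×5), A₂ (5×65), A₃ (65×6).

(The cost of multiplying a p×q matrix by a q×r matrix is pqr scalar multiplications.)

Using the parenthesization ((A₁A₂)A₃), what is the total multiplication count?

5005

(A₁A₂): 7×5 by 5×65 → 7×65, cost 7·5·65 = 2275
((A₁A₂)A₃): 7×65 by 65×6 → 7×6, cost 7·65·6 = 2730; cumulative 5005
Total: 5005 scalar multiplications.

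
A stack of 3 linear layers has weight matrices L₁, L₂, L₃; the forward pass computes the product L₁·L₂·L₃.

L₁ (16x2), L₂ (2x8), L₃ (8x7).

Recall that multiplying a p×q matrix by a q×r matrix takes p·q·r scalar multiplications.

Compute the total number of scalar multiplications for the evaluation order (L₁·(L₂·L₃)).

336

(L₂·L₃): 2×8 by 8×7 → 2×7, cost 2·8·7 = 112
(L₁·(L₂·L₃)): 16×2 by 2×7 → 16×7, cost 16·2·7 = 224; cumulative 336
Total: 336 scalar multiplications.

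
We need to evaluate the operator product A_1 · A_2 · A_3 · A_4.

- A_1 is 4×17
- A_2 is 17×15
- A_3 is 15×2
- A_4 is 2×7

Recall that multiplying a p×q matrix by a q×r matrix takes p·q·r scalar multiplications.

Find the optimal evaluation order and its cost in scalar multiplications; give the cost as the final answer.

Adjacent pairs: A_1A_2 = 4·17·15 = 1020; A_2A_3 = 17·15·2 = 510; A_3A_4 = 15·2·7 = 210.
Length 3: A_1..A_3: k=1: 0+510+4·17·2=646; k=2: 1020+0+4·15·2=1140 → min 646 | A_2..A_4: k=2: 0+210+17·15·7=1995; k=3: 510+0+17·2·7=748 → min 748.
Length 4: A_1..A_4: k=1: 0+748+4·17·7=1224; k=2: 1020+210+4·15·7=1650; k=3: 646+0+4·2·7=702 → min 702.
Optimal parenthesization: ((A_1 · (A_2 · A_3)) · A_4) with cost 702.

702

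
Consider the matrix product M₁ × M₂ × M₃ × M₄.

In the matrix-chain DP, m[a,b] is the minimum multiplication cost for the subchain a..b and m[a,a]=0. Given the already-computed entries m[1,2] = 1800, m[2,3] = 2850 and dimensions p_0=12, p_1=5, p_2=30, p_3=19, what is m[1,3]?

m[1,3] = min over k∈[1,2] of m[1,k]+m[k+1,3]+p_{0}·p_k·p_{3}.
k=1: 0 + 2850 + 12·5·19 = 3990; k=2: 1800 + 0 + 12·30·19 = 8640.
Minimum: 3990 at k=1.

3990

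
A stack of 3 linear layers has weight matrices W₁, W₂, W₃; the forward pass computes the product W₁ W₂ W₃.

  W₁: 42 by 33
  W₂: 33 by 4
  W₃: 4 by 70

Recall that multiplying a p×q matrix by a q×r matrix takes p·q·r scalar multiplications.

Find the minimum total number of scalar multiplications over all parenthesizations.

Order (W₁ (W₂ W₃)): (W₂ W₃): 33×4 by 4×70 → 33×70, cost 33·4·70 = 9240; (W₁ (W₂ W₃)): 42×33 by 33×70 → 42×70, cost 42·33·70 = 97020; cumulative 106260. Total 106260.
Order ((W₁ W₂) W₃): (W₁ W₂): 42×33 by 33×4 → 42×4, cost 42·33·4 = 5544; ((W₁ W₂) W₃): 42×4 by 4×70 → 42×70, cost 42·4·70 = 11760; cumulative 17304. Total 17304.
Minimum: 17304.

17304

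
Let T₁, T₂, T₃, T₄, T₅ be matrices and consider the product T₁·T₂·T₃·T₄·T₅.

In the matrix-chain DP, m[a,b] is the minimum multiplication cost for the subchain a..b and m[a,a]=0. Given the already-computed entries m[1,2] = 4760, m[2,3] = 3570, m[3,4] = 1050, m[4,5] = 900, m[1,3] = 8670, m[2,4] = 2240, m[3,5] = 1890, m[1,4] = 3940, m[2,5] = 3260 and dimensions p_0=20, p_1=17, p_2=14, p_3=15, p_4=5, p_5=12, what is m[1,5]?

5140

m[1,5] = min over k∈[1,4] of m[1,k]+m[k+1,5]+p_{0}·p_k·p_{5}.
k=1: 0 + 3260 + 20·17·12 = 7340; k=2: 4760 + 1890 + 20·14·12 = 10010; k=3: 8670 + 900 + 20·15·12 = 13170; k=4: 3940 + 0 + 20·5·12 = 5140.
Minimum: 5140 at k=4.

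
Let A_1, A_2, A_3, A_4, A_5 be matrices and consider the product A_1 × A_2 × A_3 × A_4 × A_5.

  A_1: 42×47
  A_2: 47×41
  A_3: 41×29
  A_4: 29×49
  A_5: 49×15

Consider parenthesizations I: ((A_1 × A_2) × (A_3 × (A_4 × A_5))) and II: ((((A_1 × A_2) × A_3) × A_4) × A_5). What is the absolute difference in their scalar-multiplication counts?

75510

Order I = ((A_1 × A_2) × (A_3 × (A_4 × A_5))): (A_1 × A_2): 42×47 by 47×41 → 42×41, cost 42·47·41 = 80934; (A_4 × A_5): 29×49 by 49×15 → 29×15, cost 29·49·15 = 21315; (A_3 × (A_4 × A_5)): 41×29 by 29×15 → 41×15, cost 41·29·15 = 17835; cumulative 39150; ((A_1 × A_2) × (A_3 × (A_4 × A_5))): 42×41 by 41×15 → 42×15, cost 42·41·15 = 25830; cumulative 145914. Total 145914.
Order II = ((((A_1 × A_2) × A_3) × A_4) × A_5): (A_1 × A_2): 42×47 by 47×41 → 42×41, cost 42·47·41 = 80934; ((A_1 × A_2) × A_3): 42×41 by 41×29 → 42×29, cost 42·41·29 = 49938; cumulative 130872; (((A_1 × A_2) × A_3) × A_4): 42×29 by 29×49 → 42×49, cost 42·29·49 = 59682; cumulative 190554; ((((A_1 × A_2) × A_3) × A_4) × A_5): 42×49 by 49×15 → 42×15, cost 42·49·15 = 30870; cumulative 221424. Total 221424.
Difference: |145914 − 221424| = 75510.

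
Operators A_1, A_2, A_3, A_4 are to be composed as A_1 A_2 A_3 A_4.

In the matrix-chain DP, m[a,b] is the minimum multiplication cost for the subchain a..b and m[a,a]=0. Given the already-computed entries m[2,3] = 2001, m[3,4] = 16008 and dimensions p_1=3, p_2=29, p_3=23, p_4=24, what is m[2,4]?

3657

m[2,4] = min over k∈[2,3] of m[2,k]+m[k+1,4]+p_{1}·p_k·p_{4}.
k=2: 0 + 16008 + 3·29·24 = 18096; k=3: 2001 + 0 + 3·23·24 = 3657.
Minimum: 3657 at k=3.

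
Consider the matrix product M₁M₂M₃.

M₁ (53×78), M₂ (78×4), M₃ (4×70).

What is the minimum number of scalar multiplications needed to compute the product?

31376

Order (M₁(M₂M₃)): (M₂M₃): 78×4 by 4×70 → 78×70, cost 78·4·70 = 21840; (M₁(M₂M₃)): 53×78 by 78×70 → 53×70, cost 53·78·70 = 289380; cumulative 311220. Total 311220.
Order ((M₁M₂)M₃): (M₁M₂): 53×78 by 78×4 → 53×4, cost 53·78·4 = 16536; ((M₁M₂)M₃): 53×4 by 4×70 → 53×70, cost 53·4·70 = 14840; cumulative 31376. Total 31376.
Minimum: 31376.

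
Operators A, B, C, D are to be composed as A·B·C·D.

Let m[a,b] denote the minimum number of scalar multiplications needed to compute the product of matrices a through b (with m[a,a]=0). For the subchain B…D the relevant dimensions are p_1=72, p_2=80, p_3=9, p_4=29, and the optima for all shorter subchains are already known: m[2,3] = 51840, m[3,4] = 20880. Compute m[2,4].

m[2,4] = min over k∈[2,3] of m[2,k]+m[k+1,4]+p_{1}·p_k·p_{4}.
k=2: 0 + 20880 + 72·80·29 = 187920; k=3: 51840 + 0 + 72·9·29 = 70632.
Minimum: 70632 at k=3.

70632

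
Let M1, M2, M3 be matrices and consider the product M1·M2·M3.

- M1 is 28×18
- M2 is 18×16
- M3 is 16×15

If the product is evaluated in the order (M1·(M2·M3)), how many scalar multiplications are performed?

11880

(M2·M3): 18×16 by 16×15 → 18×15, cost 18·16·15 = 4320
(M1·(M2·M3)): 28×18 by 18×15 → 28×15, cost 28·18·15 = 7560; cumulative 11880
Total: 11880 scalar multiplications.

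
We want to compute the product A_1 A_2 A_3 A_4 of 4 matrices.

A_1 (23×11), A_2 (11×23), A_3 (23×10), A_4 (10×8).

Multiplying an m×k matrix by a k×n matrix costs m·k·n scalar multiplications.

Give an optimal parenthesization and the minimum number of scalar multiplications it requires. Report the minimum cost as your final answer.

5434

Adjacent pairs: A_1A_2 = 23·11·23 = 5819; A_2A_3 = 11·23·10 = 2530; A_3A_4 = 23·10·8 = 1840.
Length 3: A_1..A_3: k=1: 0+2530+23·11·10=5060; k=2: 5819+0+23·23·10=11109 → min 5060 | A_2..A_4: k=2: 0+1840+11·23·8=3864; k=3: 2530+0+11·10·8=3410 → min 3410.
Length 4: A_1..A_4: k=1: 0+3410+23·11·8=5434; k=2: 5819+1840+23·23·8=11891; k=3: 5060+0+23·10·8=6900 → min 5434.
Optimal parenthesization: (A_1 ((A_2 A_3) A_4)) with cost 5434.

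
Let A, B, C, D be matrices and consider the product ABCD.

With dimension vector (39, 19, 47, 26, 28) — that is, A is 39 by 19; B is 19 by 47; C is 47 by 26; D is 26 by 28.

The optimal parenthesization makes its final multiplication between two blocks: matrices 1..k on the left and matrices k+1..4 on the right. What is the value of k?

1

Adjacent pairs: AB = 39·19·47 = 34827; BC = 19·47·26 = 23218; CD = 47·26·28 = 34216.
Length 3: A..C: k=1: 0+23218+39·19·26=42484; k=2: 34827+0+39·47·26=82485 → min 42484 | B..D: k=2: 0+34216+19·47·28=59220; k=3: 23218+0+19·26·28=37050 → min 37050.
Top-level splits: k=1: (A..A)·(B..D) → 0+37050+39·19·28 = 57798; k=2: (A..B)·(C..D) → 34827+34216+39·47·28 = 120367; k=3: (A..C)·(D..D) → 42484+0+39·26·28 = 70876.
Best split is after A, i.e. k = 1.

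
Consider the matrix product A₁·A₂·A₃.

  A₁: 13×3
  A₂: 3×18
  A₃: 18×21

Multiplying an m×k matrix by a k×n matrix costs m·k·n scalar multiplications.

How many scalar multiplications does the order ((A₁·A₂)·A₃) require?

(A₁·A₂): 13×3 by 3×18 → 13×18, cost 13·3·18 = 702
((A₁·A₂)·A₃): 13×18 by 18×21 → 13×21, cost 13·18·21 = 4914; cumulative 5616
Total: 5616 scalar multiplications.

5616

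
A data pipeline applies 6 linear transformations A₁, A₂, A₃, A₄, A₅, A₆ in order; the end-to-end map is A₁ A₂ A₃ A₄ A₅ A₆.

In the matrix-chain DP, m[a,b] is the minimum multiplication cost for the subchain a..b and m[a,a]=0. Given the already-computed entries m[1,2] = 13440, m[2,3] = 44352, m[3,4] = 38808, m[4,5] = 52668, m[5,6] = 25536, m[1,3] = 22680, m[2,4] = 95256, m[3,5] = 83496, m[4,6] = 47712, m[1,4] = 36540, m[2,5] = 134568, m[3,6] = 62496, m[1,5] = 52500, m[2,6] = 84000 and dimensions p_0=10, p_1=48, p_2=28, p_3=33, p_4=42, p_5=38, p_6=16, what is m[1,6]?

58580

m[1,6] = min over k∈[1,5] of m[1,k]+m[k+1,6]+p_{0}·p_k·p_{6}.
k=1: 0 + 84000 + 10·48·16 = 91680; k=2: 13440 + 62496 + 10·28·16 = 80416; k=3: 22680 + 47712 + 10·33·16 = 75672; k=4: 36540 + 25536 + 10·42·16 = 68796; k=5: 52500 + 0 + 10·38·16 = 58580.
Minimum: 58580 at k=5.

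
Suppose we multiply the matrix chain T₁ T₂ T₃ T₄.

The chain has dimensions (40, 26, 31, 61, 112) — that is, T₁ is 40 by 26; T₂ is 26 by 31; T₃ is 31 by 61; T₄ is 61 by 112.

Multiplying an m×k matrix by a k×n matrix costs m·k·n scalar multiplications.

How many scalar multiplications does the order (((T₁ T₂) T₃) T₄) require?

(T₁ T₂): 40×26 by 26×31 → 40×31, cost 40·26·31 = 32240
((T₁ T₂) T₃): 40×31 by 31×61 → 40×61, cost 40·31·61 = 75640; cumulative 107880
(((T₁ T₂) T₃) T₄): 40×61 by 61×112 → 40×112, cost 40·61·112 = 273280; cumulative 381160
Total: 381160 scalar multiplications.

381160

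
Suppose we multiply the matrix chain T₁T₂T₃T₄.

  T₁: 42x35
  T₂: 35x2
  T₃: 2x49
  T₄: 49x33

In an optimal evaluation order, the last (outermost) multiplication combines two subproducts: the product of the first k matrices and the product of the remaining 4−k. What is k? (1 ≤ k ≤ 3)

2

Adjacent pairs: T₁T₂ = 42·35·2 = 2940; T₂T₃ = 35·2·49 = 3430; T₃T₄ = 2·49·33 = 3234.
Length 3: T₁..T₃: k=1: 0+3430+42·35·49=75460; k=2: 2940+0+42·2·49=7056 → min 7056 | T₂..T₄: k=2: 0+3234+35·2·33=5544; k=3: 3430+0+35·49·33=60025 → min 5544.
Top-level splits: k=1: (T₁..T₁)·(T₂..T₄) → 0+5544+42·35·33 = 54054; k=2: (T₁..T₂)·(T₃..T₄) → 2940+3234+42·2·33 = 8946; k=3: (T₁..T₃)·(T₄..T₄) → 7056+0+42·49·33 = 74970.
Best split is after T₂, i.e. k = 2.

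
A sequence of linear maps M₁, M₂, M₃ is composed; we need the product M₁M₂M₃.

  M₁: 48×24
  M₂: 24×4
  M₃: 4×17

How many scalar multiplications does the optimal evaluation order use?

7872

Order (M₁(M₂M₃)): (M₂M₃): 24×4 by 4×17 → 24×17, cost 24·4·17 = 1632; (M₁(M₂M₃)): 48×24 by 24×17 → 48×17, cost 48·24·17 = 19584; cumulative 21216. Total 21216.
Order ((M₁M₂)M₃): (M₁M₂): 48×24 by 24×4 → 48×4, cost 48·24·4 = 4608; ((M₁M₂)M₃): 48×4 by 4×17 → 48×17, cost 48·4·17 = 3264; cumulative 7872. Total 7872.
Minimum: 7872.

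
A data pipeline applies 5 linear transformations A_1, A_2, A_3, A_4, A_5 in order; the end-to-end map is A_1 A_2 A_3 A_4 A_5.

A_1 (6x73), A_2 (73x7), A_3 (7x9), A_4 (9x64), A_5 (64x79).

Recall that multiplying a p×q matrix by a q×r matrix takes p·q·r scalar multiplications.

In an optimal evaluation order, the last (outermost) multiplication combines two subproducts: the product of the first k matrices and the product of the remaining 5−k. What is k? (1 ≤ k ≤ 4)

4

Adjacent pairs: A_1A_2 = 6·73·7 = 3066; A_2A_3 = 73·7·9 = 4599; A_3A_4 = 7·9·64 = 4032; A_4A_5 = 9·64·79 = 45504.
Length 3: A_1..A_3: k=1: 0+4599+6·73·9=8541; k=2: 3066+0+6·7·9=3444 → min 3444 | A_2..A_4: k=2: 0+4032+73·7·64=36736; k=3: 4599+0+73·9·64=46647 → min 36736 | A_3..A_5: k=3: 0+45504+7·9·79=50481; k=4: 4032+0+7·64·79=39424 → min 39424.
Length 4: A_1..A_4: k=1: 0+36736+6·73·64=64768; k=2: 3066+4032+6·7·64=9786; k=3: 3444+0+6·9·64=6900 → min 6900 | A_2..A_5: k=2: 0+39424+73·7·79=79793; k=3: 4599+45504+73·9·79=102006; k=4: 36736+0+73·64·79=405824 → min 79793.
Top-level splits: k=1: (A_1..A_1)·(A_2..A_5) → 0+79793+6·73·79 = 114395; k=2: (A_1..A_2)·(A_3..A_5) → 3066+39424+6·7·79 = 45808; k=3: (A_1..A_3)·(A_4..A_5) → 3444+45504+6·9·79 = 53214; k=4: (A_1..A_4)·(A_5..A_5) → 6900+0+6·64·79 = 37236.
Best split is after A_4, i.e. k = 4.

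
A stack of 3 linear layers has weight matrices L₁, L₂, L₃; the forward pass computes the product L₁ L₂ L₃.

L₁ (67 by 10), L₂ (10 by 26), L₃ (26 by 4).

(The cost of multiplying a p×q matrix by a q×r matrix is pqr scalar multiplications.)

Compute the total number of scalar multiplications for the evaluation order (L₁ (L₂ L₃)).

(L₂ L₃): 10×26 by 26×4 → 10×4, cost 10·26·4 = 1040
(L₁ (L₂ L₃)): 67×10 by 10×4 → 67×4, cost 67·10·4 = 2680; cumulative 3720
Total: 3720 scalar multiplications.

3720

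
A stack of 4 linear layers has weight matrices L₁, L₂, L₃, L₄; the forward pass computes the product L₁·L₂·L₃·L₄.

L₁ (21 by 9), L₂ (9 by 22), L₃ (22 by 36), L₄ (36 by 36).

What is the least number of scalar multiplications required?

Adjacent pairs: L₁L₂ = 21·9·22 = 4158; L₂L₃ = 9·22·36 = 7128; L₃L₄ = 22·36·36 = 28512.
Length 3: L₁..L₃: k=1: 0+7128+21·9·36=13932; k=2: 4158+0+21·22·36=20790 → min 13932 | L₂..L₄: k=2: 0+28512+9·22·36=35640; k=3: 7128+0+9·36·36=18792 → min 18792.
Length 4: L₁..L₄: k=1: 0+18792+21·9·36=25596; k=2: 4158+28512+21·22·36=49302; k=3: 13932+0+21·36·36=41148 → min 25596.
Optimal order: (L₁·((L₂·L₃)·L₄)) with cost 25596.

25596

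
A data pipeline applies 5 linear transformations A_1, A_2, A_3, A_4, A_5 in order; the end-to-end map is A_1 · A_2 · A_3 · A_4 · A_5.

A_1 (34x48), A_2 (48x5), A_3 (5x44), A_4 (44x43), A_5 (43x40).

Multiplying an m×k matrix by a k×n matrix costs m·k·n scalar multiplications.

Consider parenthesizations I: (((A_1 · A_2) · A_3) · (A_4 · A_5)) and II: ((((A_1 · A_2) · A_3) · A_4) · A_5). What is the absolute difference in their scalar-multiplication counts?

Order I = (((A_1 · A_2) · A_3) · (A_4 · A_5)): (A_1 · A_2): 34×48 by 48×5 → 34×5, cost 34·48·5 = 8160; ((A_1 · A_2) · A_3): 34×5 by 5×44 → 34×44, cost 34·5·44 = 7480; cumulative 15640; (A_4 · A_5): 44×43 by 43×40 → 44×40, cost 44·43·40 = 75680; (((A_1 · A_2) · A_3) · (A_4 · A_5)): 34×44 by 44×40 → 34×40, cost 34·44·40 = 59840; cumulative 151160. Total 151160.
Order II = ((((A_1 · A_2) · A_3) · A_4) · A_5): (A_1 · A_2): 34×48 by 48×5 → 34×5, cost 34·48·5 = 8160; ((A_1 · A_2) · A_3): 34×5 by 5×44 → 34×44, cost 34·5·44 = 7480; cumulative 15640; (((A_1 · A_2) · A_3) · A_4): 34×44 by 44×43 → 34×43, cost 34·44·43 = 64328; cumulative 79968; ((((A_1 · A_2) · A_3) · A_4) · A_5): 34×43 by 43×40 → 34×40, cost 34·43·40 = 58480; cumulative 138448. Total 138448.
Difference: |151160 − 138448| = 12712.

12712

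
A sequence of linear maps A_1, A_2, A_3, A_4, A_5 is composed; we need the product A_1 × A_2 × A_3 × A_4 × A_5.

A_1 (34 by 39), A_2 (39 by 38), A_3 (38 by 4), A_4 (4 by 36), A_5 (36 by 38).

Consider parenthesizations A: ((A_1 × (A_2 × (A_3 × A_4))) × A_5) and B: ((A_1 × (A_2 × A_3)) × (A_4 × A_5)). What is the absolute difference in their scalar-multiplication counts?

Order A = ((A_1 × (A_2 × (A_3 × A_4))) × A_5): (A_3 × A_4): 38×4 by 4×36 → 38×36, cost 38·4·36 = 5472; (A_2 × (A_3 × A_4)): 39×38 by 38×36 → 39×36, cost 39·38·36 = 53352; cumulative 58824; (A_1 × (A_2 × (A_3 × A_4))): 34×39 by 39×36 → 34×36, cost 34·39·36 = 47736; cumulative 106560; ((A_1 × (A_2 × (A_3 × A_4))) × A_5): 34×36 by 36×38 → 34×38, cost 34·36·38 = 46512; cumulative 153072. Total 153072.
Order B = ((A_1 × (A_2 × A_3)) × (A_4 × A_5)): (A_2 × A_3): 39×38 by 38×4 → 39×4, cost 39·38·4 = 5928; (A_1 × (A_2 × A_3)): 34×39 by 39×4 → 34×4, cost 34·39·4 = 5304; cumulative 11232; (A_4 × A_5): 4×36 by 36×38 → 4×38, cost 4·36·38 = 5472; ((A_1 × (A_2 × A_3)) × (A_4 × A_5)): 34×4 by 4×38 → 34×38, cost 34·4·38 = 5168; cumulative 21872. Total 21872.
Difference: |153072 − 21872| = 131200.

131200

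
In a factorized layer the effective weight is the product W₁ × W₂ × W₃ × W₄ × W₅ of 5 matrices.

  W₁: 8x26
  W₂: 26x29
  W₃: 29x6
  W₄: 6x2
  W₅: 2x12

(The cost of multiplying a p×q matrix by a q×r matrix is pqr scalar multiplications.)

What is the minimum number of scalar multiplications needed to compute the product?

2464

Adjacent pairs: W₁W₂ = 8·26·29 = 6032; W₂W₃ = 26·29·6 = 4524; W₃W₄ = 29·6·2 = 348; W₄W₅ = 6·2·12 = 144.
Length 3: W₁..W₃: k=1: 0+4524+8·26·6=5772; k=2: 6032+0+8·29·6=7424 → min 5772 | W₂..W₄: k=2: 0+348+26·29·2=1856; k=3: 4524+0+26·6·2=4836 → min 1856 | W₃..W₅: k=3: 0+144+29·6·12=2232; k=4: 348+0+29·2·12=1044 → min 1044.
Length 4: W₁..W₄: k=1: 0+1856+8·26·2=2272; k=2: 6032+348+8·29·2=6844; k=3: 5772+0+8·6·2=5868 → min 2272 | W₂..W₅: k=2: 0+1044+26·29·12=10092; k=3: 4524+144+26·6·12=6540; k=4: 1856+0+26·2·12=2480 → min 2480.
Length 5: W₁..W₅: k=1: 0+2480+8·26·12=4976; k=2: 6032+1044+8·29·12=9860; k=3: 5772+144+8·6·12=6492; k=4: 2272+0+8·2·12=2464 → min 2464.
Optimal order: ((W₁ × (W₂ × (W₃ × W₄))) × W₅) with cost 2464.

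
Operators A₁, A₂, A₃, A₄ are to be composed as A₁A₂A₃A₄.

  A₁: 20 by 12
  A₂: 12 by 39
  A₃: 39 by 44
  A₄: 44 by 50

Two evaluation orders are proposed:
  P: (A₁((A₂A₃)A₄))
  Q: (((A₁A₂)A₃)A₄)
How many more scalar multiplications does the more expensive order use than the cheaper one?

Order P = (A₁((A₂A₃)A₄)): (A₂A₃): 12×39 by 39×44 → 12×44, cost 12·39·44 = 20592; ((A₂A₃)A₄): 12×44 by 44×50 → 12×50, cost 12·44·50 = 26400; cumulative 46992; (A₁((A₂A₃)A₄)): 20×12 by 12×50 → 20×50, cost 20·12·50 = 12000; cumulative 58992. Total 58992.
Order Q = (((A₁A₂)A₃)A₄): (A₁A₂): 20×12 by 12×39 → 20×39, cost 20·12·39 = 9360; ((A₁A₂)A₃): 20×39 by 39×44 → 20×44, cost 20·39·44 = 34320; cumulative 43680; (((A₁A₂)A₃)A₄): 20×44 by 44×50 → 20×50, cost 20·44·50 = 44000; cumulative 87680. Total 87680.
Difference: |58992 − 87680| = 28688.

28688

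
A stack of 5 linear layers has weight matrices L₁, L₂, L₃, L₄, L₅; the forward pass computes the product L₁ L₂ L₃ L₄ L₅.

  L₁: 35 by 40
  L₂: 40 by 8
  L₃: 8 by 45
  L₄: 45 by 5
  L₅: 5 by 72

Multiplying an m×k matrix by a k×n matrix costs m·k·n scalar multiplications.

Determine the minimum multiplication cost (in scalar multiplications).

Adjacent pairs: L₁L₂ = 35·40·8 = 11200; L₂L₃ = 40·8·45 = 14400; L₃L₄ = 8·45·5 = 1800; L₄L₅ = 45·5·72 = 16200.
Length 3: L₁..L₃: k=1: 0+14400+35·40·45=77400; k=2: 11200+0+35·8·45=23800 → min 23800 | L₂..L₄: k=2: 0+1800+40·8·5=3400; k=3: 14400+0+40·45·5=23400 → min 3400 | L₃..L₅: k=3: 0+16200+8·45·72=42120; k=4: 1800+0+8·5·72=4680 → min 4680.
Length 4: L₁..L₄: k=1: 0+3400+35·40·5=10400; k=2: 11200+1800+35·8·5=14400; k=3: 23800+0+35·45·5=31675 → min 10400 | L₂..L₅: k=2: 0+4680+40·8·72=27720; k=3: 14400+16200+40·45·72=160200; k=4: 3400+0+40·5·72=17800 → min 17800.
Length 5: L₁..L₅: k=1: 0+17800+35·40·72=118600; k=2: 11200+4680+35·8·72=36040; k=3: 23800+16200+35·45·72=153400; k=4: 10400+0+35·5·72=23000 → min 23000.
Optimal order: ((L₁ (L₂ (L₃ L₄))) L₅) with cost 23000.

23000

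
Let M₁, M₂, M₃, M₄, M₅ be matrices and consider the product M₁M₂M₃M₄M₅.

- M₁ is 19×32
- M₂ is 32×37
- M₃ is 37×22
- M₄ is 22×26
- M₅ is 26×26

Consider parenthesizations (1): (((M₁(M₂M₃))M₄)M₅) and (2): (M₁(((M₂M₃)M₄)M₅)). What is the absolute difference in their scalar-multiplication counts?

18656

Order (1) = (((M₁(M₂M₃))M₄)M₅): (M₂M₃): 32×37 by 37×22 → 32×22, cost 32·37·22 = 26048; (M₁(M₂M₃)): 19×32 by 32×22 → 19×22, cost 19·32·22 = 13376; cumulative 39424; ((M₁(M₂M₃))M₄): 19×22 by 22×26 → 19×26, cost 19·22·26 = 10868; cumulative 50292; (((M₁(M₂M₃))M₄)M₅): 19×26 by 26×26 → 19×26, cost 19·26·26 = 12844; cumulative 63136. Total 63136.
Order (2) = (M₁(((M₂M₃)M₄)M₅)): (M₂M₃): 32×37 by 37×22 → 32×22, cost 32·37·22 = 26048; ((M₂M₃)M₄): 32×22 by 22×26 → 32×26, cost 32·22·26 = 18304; cumulative 44352; (((M₂M₃)M₄)M₅): 32×26 by 26×26 → 32×26, cost 32·26·26 = 21632; cumulative 65984; (M₁(((M₂M₃)M₄)M₅)): 19×32 by 32×26 → 19×26, cost 19·32·26 = 15808; cumulative 81792. Total 81792.
Difference: |63136 − 81792| = 18656.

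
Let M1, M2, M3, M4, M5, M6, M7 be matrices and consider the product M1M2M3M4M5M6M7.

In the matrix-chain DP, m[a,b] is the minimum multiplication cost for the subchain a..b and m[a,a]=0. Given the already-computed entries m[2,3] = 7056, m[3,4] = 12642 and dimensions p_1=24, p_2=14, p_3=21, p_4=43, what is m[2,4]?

27090

m[2,4] = min over k∈[2,3] of m[2,k]+m[k+1,4]+p_{1}·p_k·p_{4}.
k=2: 0 + 12642 + 24·14·43 = 27090; k=3: 7056 + 0 + 24·21·43 = 28728.
Minimum: 27090 at k=2.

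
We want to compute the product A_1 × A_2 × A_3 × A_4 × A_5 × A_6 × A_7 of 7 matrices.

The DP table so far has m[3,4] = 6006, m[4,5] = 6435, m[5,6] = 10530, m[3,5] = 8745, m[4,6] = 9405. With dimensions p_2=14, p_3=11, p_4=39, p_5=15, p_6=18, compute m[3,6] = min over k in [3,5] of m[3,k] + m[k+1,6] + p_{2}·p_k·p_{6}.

12177

m[3,6] = min over k∈[3,5] of m[3,k]+m[k+1,6]+p_{2}·p_k·p_{6}.
k=3: 0 + 9405 + 14·11·18 = 12177; k=4: 6006 + 10530 + 14·39·18 = 26364; k=5: 8745 + 0 + 14·15·18 = 12525.
Minimum: 12177 at k=3.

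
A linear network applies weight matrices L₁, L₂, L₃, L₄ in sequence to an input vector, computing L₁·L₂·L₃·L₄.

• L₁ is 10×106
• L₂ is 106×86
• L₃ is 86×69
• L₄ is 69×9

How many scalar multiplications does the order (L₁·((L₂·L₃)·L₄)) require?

(L₂·L₃): 106×86 by 86×69 → 106×69, cost 106·86·69 = 629004
((L₂·L₃)·L₄): 106×69 by 69×9 → 106×9, cost 106·69·9 = 65826; cumulative 694830
(L₁·((L₂·L₃)·L₄)): 10×106 by 106×9 → 10×9, cost 10·106·9 = 9540; cumulative 704370
Total: 704370 scalar multiplications.

704370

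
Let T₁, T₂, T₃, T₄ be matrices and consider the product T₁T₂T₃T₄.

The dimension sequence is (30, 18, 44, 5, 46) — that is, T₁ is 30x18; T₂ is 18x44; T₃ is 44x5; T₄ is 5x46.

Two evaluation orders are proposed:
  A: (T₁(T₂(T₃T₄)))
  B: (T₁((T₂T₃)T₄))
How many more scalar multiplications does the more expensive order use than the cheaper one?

Order A = (T₁(T₂(T₃T₄))): (T₃T₄): 44×5 by 5×46 → 44×46, cost 44·5·46 = 10120; (T₂(T₃T₄)): 18×44 by 44×46 → 18×46, cost 18·44·46 = 36432; cumulative 46552; (T₁(T₂(T₃T₄))): 30×18 by 18×46 → 30×46, cost 30·18·46 = 24840; cumulative 71392. Total 71392.
Order B = (T₁((T₂T₃)T₄)): (T₂T₃): 18×44 by 44×5 → 18×5, cost 18·44·5 = 3960; ((T₂T₃)T₄): 18×5 by 5×46 → 18×46, cost 18·5·46 = 4140; cumulative 8100; (T₁((T₂T₃)T₄)): 30×18 by 18×46 → 30×46, cost 30·18·46 = 24840; cumulative 32940. Total 32940.
Difference: |71392 − 32940| = 38452.

38452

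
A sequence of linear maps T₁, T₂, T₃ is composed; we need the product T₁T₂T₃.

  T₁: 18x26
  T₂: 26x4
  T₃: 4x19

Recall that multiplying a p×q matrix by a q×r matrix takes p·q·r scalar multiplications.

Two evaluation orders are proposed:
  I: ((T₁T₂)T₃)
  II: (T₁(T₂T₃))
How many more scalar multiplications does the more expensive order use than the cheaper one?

7628

Order I = ((T₁T₂)T₃): (T₁T₂): 18×26 by 26×4 → 18×4, cost 18·26·4 = 1872; ((T₁T₂)T₃): 18×4 by 4×19 → 18×19, cost 18·4·19 = 1368; cumulative 3240. Total 3240.
Order II = (T₁(T₂T₃)): (T₂T₃): 26×4 by 4×19 → 26×19, cost 26·4·19 = 1976; (T₁(T₂T₃)): 18×26 by 26×19 → 18×19, cost 18·26·19 = 8892; cumulative 10868. Total 10868.
Difference: |3240 − 10868| = 7628.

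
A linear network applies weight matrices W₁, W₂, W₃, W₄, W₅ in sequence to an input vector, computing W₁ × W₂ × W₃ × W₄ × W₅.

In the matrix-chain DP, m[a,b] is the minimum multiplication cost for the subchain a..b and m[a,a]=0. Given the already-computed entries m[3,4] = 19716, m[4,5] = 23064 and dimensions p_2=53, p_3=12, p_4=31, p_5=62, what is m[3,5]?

62496

m[3,5] = min over k∈[3,4] of m[3,k]+m[k+1,5]+p_{2}·p_k·p_{5}.
k=3: 0 + 23064 + 53·12·62 = 62496; k=4: 19716 + 0 + 53·31·62 = 121582.
Minimum: 62496 at k=3.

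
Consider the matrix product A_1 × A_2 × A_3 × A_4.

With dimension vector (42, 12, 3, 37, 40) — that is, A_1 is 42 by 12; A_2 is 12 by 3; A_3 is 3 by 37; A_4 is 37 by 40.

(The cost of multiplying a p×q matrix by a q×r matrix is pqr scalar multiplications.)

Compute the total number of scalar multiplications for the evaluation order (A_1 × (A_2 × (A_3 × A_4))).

26040

(A_3 × A_4): 3×37 by 37×40 → 3×40, cost 3·37·40 = 4440
(A_2 × (A_3 × A_4)): 12×3 by 3×40 → 12×40, cost 12·3·40 = 1440; cumulative 5880
(A_1 × (A_2 × (A_3 × A_4))): 42×12 by 12×40 → 42×40, cost 42·12·40 = 20160; cumulative 26040
Total: 26040 scalar multiplications.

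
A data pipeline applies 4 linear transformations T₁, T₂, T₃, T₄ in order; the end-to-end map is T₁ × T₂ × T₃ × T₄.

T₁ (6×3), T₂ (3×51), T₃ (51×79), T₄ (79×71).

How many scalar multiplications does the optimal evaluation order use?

Adjacent pairs: T₁T₂ = 6·3·51 = 918; T₂T₃ = 3·51·79 = 12087; T₃T₄ = 51·79·71 = 286059.
Length 3: T₁..T₃: k=1: 0+12087+6·3·79=13509; k=2: 918+0+6·51·79=25092 → min 13509 | T₂..T₄: k=2: 0+286059+3·51·71=296922; k=3: 12087+0+3·79·71=28914 → min 28914.
Length 4: T₁..T₄: k=1: 0+28914+6·3·71=30192; k=2: 918+286059+6·51·71=308703; k=3: 13509+0+6·79·71=47163 → min 30192.
Optimal order: (T₁ × ((T₂ × T₃) × T₄)) with cost 30192.

30192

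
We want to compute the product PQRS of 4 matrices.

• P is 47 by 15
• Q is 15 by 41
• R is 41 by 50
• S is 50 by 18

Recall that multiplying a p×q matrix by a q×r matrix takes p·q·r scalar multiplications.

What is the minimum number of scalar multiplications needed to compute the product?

56940

Adjacent pairs: PQ = 47·15·41 = 28905; QR = 15·41·50 = 30750; RS = 41·50·18 = 36900.
Length 3: P..R: k=1: 0+30750+47·15·50=66000; k=2: 28905+0+47·41·50=125255 → min 66000 | Q..S: k=2: 0+36900+15·41·18=47970; k=3: 30750+0+15·50·18=44250 → min 44250.
Length 4: P..S: k=1: 0+44250+47·15·18=56940; k=2: 28905+36900+47·41·18=100491; k=3: 66000+0+47·50·18=108300 → min 56940.
Optimal order: (P((QR)S)) with cost 56940.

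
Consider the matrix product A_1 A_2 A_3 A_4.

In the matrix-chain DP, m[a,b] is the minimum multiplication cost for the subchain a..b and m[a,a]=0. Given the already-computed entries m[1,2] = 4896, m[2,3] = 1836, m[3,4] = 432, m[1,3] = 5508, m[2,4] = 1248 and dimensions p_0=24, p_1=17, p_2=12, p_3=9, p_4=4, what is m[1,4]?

2880

m[1,4] = min over k∈[1,3] of m[1,k]+m[k+1,4]+p_{0}·p_k·p_{4}.
k=1: 0 + 1248 + 24·17·4 = 2880; k=2: 4896 + 432 + 24·12·4 = 6480; k=3: 5508 + 0 + 24·9·4 = 6372.
Minimum: 2880 at k=1.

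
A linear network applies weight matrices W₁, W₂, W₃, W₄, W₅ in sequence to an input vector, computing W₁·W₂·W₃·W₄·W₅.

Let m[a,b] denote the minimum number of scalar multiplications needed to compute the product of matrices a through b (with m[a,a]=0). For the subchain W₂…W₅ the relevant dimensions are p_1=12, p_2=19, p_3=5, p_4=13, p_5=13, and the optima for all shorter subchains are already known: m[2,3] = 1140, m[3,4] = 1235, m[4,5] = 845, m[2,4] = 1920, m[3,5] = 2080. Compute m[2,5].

m[2,5] = min over k∈[2,4] of m[2,k]+m[k+1,5]+p_{1}·p_k·p_{5}.
k=2: 0 + 2080 + 12·19·13 = 5044; k=3: 1140 + 845 + 12·5·13 = 2765; k=4: 1920 + 0 + 12·13·13 = 3948.
Minimum: 2765 at k=3.

2765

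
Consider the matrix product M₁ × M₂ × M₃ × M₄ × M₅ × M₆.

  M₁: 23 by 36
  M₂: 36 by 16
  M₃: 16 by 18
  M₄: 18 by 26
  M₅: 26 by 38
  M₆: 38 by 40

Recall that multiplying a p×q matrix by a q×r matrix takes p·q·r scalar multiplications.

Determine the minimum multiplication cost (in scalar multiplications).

75584

Adjacent pairs: M₁M₂ = 23·36·16 = 13248; M₂M₃ = 36·16·18 = 10368; M₃M₄ = 16·18·26 = 7488; M₄M₅ = 18·26·38 = 17784; M₅M₆ = 26·38·40 = 39520.
Length 3: M₁..M₃: k=1: 0+10368+23·36·18=25272; k=2: 13248+0+23·16·18=19872 → min 19872 | M₂..M₄: k=2: 0+7488+36·16·26=22464; k=3: 10368+0+36·18·26=27216 → min 22464 | M₃..M₅: k=3: 0+17784+16·18·38=28728; k=4: 7488+0+16·26·38=23296 → min 23296 | M₄..M₆: k=4: 0+39520+18·26·40=58240; k=5: 17784+0+18·38·40=45144 → min 45144.
Length 4: M₁..M₄: k=1: 0+22464+23·36·26=43992; k=2: 13248+7488+23·16·26=30304; k=3: 19872+0+23·18·26=30636 → min 30304 | M₂..M₅: k=2: 0+23296+36·16·38=45184; k=3: 10368+17784+36·18·38=52776; k=4: 22464+0+36·26·38=58032 → min 45184 | M₃..M₆: k=3: 0+45144+16·18·40=56664; k=4: 7488+39520+16·26·40=63648; k=5: 23296+0+16·38·40=47616 → min 47616.
Length 5: M₁..M₅: k=1: 0+45184+23·36·38=76648; k=2: 13248+23296+23·16·38=50528; k=3: 19872+17784+23·18·38=53388; k=4: 30304+0+23·26·38=53028 → min 50528 | M₂..M₆: k=2: 0+47616+36·16·40=70656; k=3: 10368+45144+36·18·40=81432; k=4: 22464+39520+36·26·40=99424; k=5: 45184+0+36·38·40=99904 → min 70656.
Length 6: M₁..M₆: k=1: 0+70656+23·36·40=103776; k=2: 13248+47616+23·16·40=75584; k=3: 19872+45144+23·18·40=81576; k=4: 30304+39520+23·26·40=93744; k=5: 50528+0+23·38·40=85488 → min 75584.
Optimal order: ((M₁ × M₂) × (((M₃ × M₄) × M₅) × M₆)) with cost 75584.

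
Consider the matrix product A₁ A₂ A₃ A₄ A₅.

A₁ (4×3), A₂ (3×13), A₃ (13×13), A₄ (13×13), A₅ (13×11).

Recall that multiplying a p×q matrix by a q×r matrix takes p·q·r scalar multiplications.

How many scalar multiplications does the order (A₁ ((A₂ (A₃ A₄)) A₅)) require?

3265

(A₃ A₄): 13×13 by 13×13 → 13×13, cost 13·13·13 = 2197
(A₂ (A₃ A₄)): 3×13 by 13×13 → 3×13, cost 3·13·13 = 507; cumulative 2704
((A₂ (A₃ A₄)) A₅): 3×13 by 13×11 → 3×11, cost 3·13·11 = 429; cumulative 3133
(A₁ ((A₂ (A₃ A₄)) A₅)): 4×3 by 3×11 → 4×11, cost 4·3·11 = 132; cumulative 3265
Total: 3265 scalar multiplications.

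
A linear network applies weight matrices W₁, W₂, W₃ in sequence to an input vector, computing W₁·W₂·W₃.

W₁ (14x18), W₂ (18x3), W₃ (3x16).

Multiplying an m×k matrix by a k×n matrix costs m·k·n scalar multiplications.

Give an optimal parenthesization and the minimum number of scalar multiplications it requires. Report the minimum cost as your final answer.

1428

(W₁·(W₂·W₃)): cost 4896.
((W₁·W₂)·W₃): cost 1428.
Optimal: ((W₁·W₂)·W₃) with cost 1428.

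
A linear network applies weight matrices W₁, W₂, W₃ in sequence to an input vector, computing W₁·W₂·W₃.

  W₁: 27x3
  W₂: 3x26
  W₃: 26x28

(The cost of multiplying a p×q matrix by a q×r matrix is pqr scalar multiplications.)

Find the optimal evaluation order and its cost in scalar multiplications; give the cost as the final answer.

(W₁·(W₂·W₃)): cost 4452.
((W₁·W₂)·W₃): cost 21762.
Optimal: (W₁·(W₂·W₃)) with cost 4452.

4452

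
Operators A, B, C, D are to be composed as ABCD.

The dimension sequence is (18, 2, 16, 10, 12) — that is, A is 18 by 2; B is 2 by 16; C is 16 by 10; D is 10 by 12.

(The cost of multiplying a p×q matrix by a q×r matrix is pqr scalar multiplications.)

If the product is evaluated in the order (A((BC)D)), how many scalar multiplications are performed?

(BC): 2×16 by 16×10 → 2×10, cost 2·16·10 = 320
((BC)D): 2×10 by 10×12 → 2×12, cost 2·10·12 = 240; cumulative 560
(A((BC)D)): 18×2 by 2×12 → 18×12, cost 18·2·12 = 432; cumulative 992
Total: 992 scalar multiplications.

992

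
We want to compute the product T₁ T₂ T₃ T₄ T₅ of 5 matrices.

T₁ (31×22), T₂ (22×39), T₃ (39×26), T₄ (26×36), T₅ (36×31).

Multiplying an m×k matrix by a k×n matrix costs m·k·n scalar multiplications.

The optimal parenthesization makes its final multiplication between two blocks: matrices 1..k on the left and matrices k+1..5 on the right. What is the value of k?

1

Adjacent pairs: T₁T₂ = 31·22·39 = 26598; T₂T₃ = 22·39·26 = 22308; T₃T₄ = 39·26·36 = 36504; T₄T₅ = 26·36·31 = 29016.
Length 3: T₁..T₃: k=1: 0+22308+31·22·26=40040; k=2: 26598+0+31·39·26=58032 → min 40040 | T₂..T₄: k=2: 0+36504+22·39·36=67392; k=3: 22308+0+22·26·36=42900 → min 42900 | T₃..T₅: k=3: 0+29016+39·26·31=60450; k=4: 36504+0+39·36·31=80028 → min 60450.
Length 4: T₁..T₄: k=1: 0+42900+31·22·36=67452; k=2: 26598+36504+31·39·36=106626; k=3: 40040+0+31·26·36=69056 → min 67452 | T₂..T₅: k=2: 0+60450+22·39·31=87048; k=3: 22308+29016+22·26·31=69056; k=4: 42900+0+22·36·31=67452 → min 67452.
Top-level splits: k=1: (T₁..T₁)·(T₂..T₅) → 0+67452+31·22·31 = 88594; k=2: (T₁..T₂)·(T₃..T₅) → 26598+60450+31·39·31 = 124527; k=3: (T₁..T₃)·(T₄..T₅) → 40040+29016+31·26·31 = 94042; k=4: (T₁..T₄)·(T₅..T₅) → 67452+0+31·36·31 = 102048.
Best split is after T₁, i.e. k = 1.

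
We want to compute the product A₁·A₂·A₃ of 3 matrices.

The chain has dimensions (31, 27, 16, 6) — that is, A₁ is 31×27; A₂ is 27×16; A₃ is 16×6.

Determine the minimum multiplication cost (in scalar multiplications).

Order (A₁·(A₂·A₃)): (A₂·A₃): 27×16 by 16×6 → 27×6, cost 27·16·6 = 2592; (A₁·(A₂·A₃)): 31×27 by 27×6 → 31×6, cost 31·27·6 = 5022; cumulative 7614. Total 7614.
Order ((A₁·A₂)·A₃): (A₁·A₂): 31×27 by 27×16 → 31×16, cost 31·27·16 = 13392; ((A₁·A₂)·A₃): 31×16 by 16×6 → 31×6, cost 31·16·6 = 2976; cumulative 16368. Total 16368.
Minimum: 7614.

7614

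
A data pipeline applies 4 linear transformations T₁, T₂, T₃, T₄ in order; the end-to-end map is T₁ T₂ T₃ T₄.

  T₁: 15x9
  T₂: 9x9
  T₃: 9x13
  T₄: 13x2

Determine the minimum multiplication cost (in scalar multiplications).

666

Adjacent pairs: T₁T₂ = 15·9·9 = 1215; T₂T₃ = 9·9·13 = 1053; T₃T₄ = 9·13·2 = 234.
Length 3: T₁..T₃: k=1: 0+1053+15·9·13=2808; k=2: 1215+0+15·9·13=2970 → min 2808 | T₂..T₄: k=2: 0+234+9·9·2=396; k=3: 1053+0+9·13·2=1287 → min 396.
Length 4: T₁..T₄: k=1: 0+396+15·9·2=666; k=2: 1215+234+15·9·2=1719; k=3: 2808+0+15·13·2=3198 → min 666.
Optimal order: (T₁ (T₂ (T₃ T₄))) with cost 666.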